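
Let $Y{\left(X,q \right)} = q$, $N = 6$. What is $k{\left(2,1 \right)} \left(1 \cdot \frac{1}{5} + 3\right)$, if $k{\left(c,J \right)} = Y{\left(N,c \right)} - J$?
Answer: $\frac{16}{5} \approx 3.2$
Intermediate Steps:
$k{\left(c,J \right)} = c - J$
$k{\left(2,1 \right)} \left(1 \cdot \frac{1}{5} + 3\right) = \left(2 - 1\right) \left(1 \cdot \frac{1}{5} + 3\right) = 1 \left(\frac{1}{5} + 3\right) = 1 \cdot \frac{16}{5} = \frac{16}{5}$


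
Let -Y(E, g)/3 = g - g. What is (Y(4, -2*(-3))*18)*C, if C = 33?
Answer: 0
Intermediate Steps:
Y(E, g) = 0 (Y(E, g) = -3*(g - g) = -3*0 = 0)
(Y(4, -2*(-3))*18)*C = (0*18)*33 = 0*33 = 0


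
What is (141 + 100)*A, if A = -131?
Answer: -31571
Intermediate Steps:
(141 + 100)*A = (141 + 100)*(-131) = 241*(-131) = -31571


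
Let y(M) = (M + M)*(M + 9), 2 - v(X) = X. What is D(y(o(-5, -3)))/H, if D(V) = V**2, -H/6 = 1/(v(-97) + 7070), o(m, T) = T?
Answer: -1548504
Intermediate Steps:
v(X) = 2 - X
y(M) = 2*M*(9 + M) (y(M) = (2*M)*(9 + M) = 2*M*(9 + M))
H = -6/7169 (H = -6/((2 - 1*(-97)) + 7070) = -6/((2 + 97) + 7070) = -6/(99 + 7070) = -6/7169 ≈ -0.00083694)
D(y(o(-5, -3)))/H = (2*(-3)*(9 - 3))**2/(-6/7169) = (2*(-3)*6)**2*(-7169/6) = (-36)**2*(-7169/6) = 1296*(-7169/6) = -1548504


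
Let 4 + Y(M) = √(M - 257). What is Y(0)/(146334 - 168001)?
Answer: 4/21667 - I*√257/21667 ≈ 0.00018461 - 0.00073989*I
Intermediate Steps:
Y(M) = -4 + √(-257 + M) (Y(M) = -4 + √(M - 257) = -4 + √(-257 + M))
Y(0)/(146334 - 168001) = (-4 + √(-257 + 0))/(146334 - 168001) = (-4 + √(-257))/(-21667) = (-4 + I*√257)*(-1/21667) = 4/21667 - I*√257/21667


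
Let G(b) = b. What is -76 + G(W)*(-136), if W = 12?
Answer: -1708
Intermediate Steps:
-76 + G(W)*(-136) = -76 + 12*(-136) = -76 - 1632 = -1708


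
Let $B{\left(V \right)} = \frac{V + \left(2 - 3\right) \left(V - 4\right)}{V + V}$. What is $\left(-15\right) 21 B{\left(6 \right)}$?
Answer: $-105$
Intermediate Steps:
$B{\left(V \right)} = \frac{2}{V}$ ($B{\left(V \right)} = \frac{V - \left(-4 + V\right)}{2 V} = \left(V - \left(-4 + V\right)\right) \frac{1}{2 V} = 4 \frac{1}{2 V} = \frac{2}{V}$)
$\left(-15\right) 21 B{\left(6 \right)} = \left(-15\right) 21 \cdot \frac{2}{6} = - 315 \cdot 2 \cdot \frac{1}{6} = \left(-315\right) \frac{1}{3} = -105$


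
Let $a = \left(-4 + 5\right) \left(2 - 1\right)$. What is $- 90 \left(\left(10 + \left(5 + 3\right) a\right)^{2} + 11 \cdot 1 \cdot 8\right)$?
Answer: $-37080$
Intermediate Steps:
$a = 1$ ($a = 1 \cdot 1 = 1$)
$- 90 \left(\left(10 + \left(5 + 3\right) a\right)^{2} + 11 \cdot 1 \cdot 8\right) = - 90 \left(\left(10 + \left(5 + 3\right) 1\right)^{2} + 11 \cdot 1 \cdot 8\right) = - 90 \left(\left(10 + 8 \cdot 1\right)^{2} + 11 \cdot 8\right) = - 90 \left(\left(10 + 8\right)^{2} + 88\right) = - 90 \left(18^{2} + 88\right) = - 90 \left(324 + 88\right) = \left(-90\right) 412 = -37080$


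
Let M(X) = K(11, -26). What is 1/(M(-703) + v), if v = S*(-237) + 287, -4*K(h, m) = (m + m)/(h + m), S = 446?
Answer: -15/1581238 ≈ -9.4862e-6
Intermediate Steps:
K(h, m) = -m/(2*(h + m)) (K(h, m) = -(m + m)/(4*(h + m)) = -2*m/(4*(h + m)) = -m/(2*(h + m)))
M(X) = -13/15 (M(X) = -1*(-26)/(2*11 + 2*(-26)) = -1*(-26)/(22 - 52) = -1*(-26)/(-30) = -1*(-26)*(-1/30) = -13/15)
v = -105415 (v = 446*(-237) + 287 = -105702 + 287 = -105415)
1/(M(-703) + v) = 1/(-13/15 - 105415) = 1/(-1581238/15) = -15/1581238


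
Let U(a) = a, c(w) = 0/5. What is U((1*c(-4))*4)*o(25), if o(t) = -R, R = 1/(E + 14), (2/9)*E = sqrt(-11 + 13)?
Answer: 0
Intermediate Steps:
c(w) = 0 (c(w) = 0*(1/5) = 0)
E = 9*sqrt(2)/2 (E = 9*sqrt(-11 + 13)/2 = 9*sqrt(2)/2 ≈ 6.3640)
R = 1/(14 + 9*sqrt(2)/2) (R = 1/(9*sqrt(2)/2 + 14) = 1/(14 + 9*sqrt(2)/2) ≈ 0.049106)
o(t) = -28/311 + 9*sqrt(2)/311 (o(t) = -(28/311 - 9*sqrt(2)/311) = -28/311 + 9*sqrt(2)/311)
U((1*c(-4))*4)*o(25) = ((1*0)*4)*(-28/311 + 9*sqrt(2)/311) = (0*4)*(-28/311 + 9*sqrt(2)/311) = 0*(-28/311 + 9*sqrt(2)/311) = 0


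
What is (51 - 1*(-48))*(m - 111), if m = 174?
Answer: 6237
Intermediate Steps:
(51 - 1*(-48))*(m - 111) = (51 - 1*(-48))*(174 - 111) = (51 + 48)*63 = 99*63 = 6237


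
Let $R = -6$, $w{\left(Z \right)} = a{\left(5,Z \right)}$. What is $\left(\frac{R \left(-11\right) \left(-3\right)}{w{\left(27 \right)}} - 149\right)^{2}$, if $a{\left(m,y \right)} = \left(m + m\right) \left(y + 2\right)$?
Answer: $\frac{471063616}{21025} \approx 22405.0$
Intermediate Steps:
$a{\left(m,y \right)} = 2 m \left(2 + y\right)$
$w{\left(Z \right)} = 20 + 10 Z$ ($w{\left(Z \right)} = 2 \cdot 5 \left(2 + Z\right) = 20 + 10 Z$)
$\left(\frac{R \left(-11\right) \left(-3\right)}{w{\left(27 \right)}} - 149\right)^{2} = \left(\frac{\left(-6\right) \left(-11\right) \left(-3\right)}{20 + 10 \cdot 27} - 149\right)^{2} = \left(\frac{66 \left(-3\right)}{20 + 270} - 149\right)^{2} = \left(- \frac{198}{290} - 149\right)^{2} = \left(\left(-198\right) \frac{1}{290} - 149\right)^{2} = \left(- \frac{99}{145} - 149\right)^{2} = \left(- \frac{21704}{145}\right)^{2} = \frac{471063616}{21025}$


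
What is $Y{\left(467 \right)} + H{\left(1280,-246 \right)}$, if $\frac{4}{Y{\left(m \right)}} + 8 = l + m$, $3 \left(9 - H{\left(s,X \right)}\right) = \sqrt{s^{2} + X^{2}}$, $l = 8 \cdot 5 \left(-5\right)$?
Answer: $\frac{2335}{259} - \frac{2 \sqrt{424729}}{3} \approx -425.46$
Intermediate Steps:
$l = -200$ ($l = 40 \left(-5\right) = -200$)
$H{\left(s,X \right)} = 9 - \frac{\sqrt{X^{2} + s^{2}}}{3}$ ($H{\left(s,X \right)} = 9 - \frac{\sqrt{s^{2} + X^{2}}}{3} = 9 - \frac{\sqrt{X^{2} + s^{2}}}{3}$)
$Y{\left(m \right)} = \frac{4}{-208 + m}$ ($Y{\left(m \right)} = \frac{4}{-8 + \left(-200 + m\right)} = \frac{4}{-208 + m}$)
$Y{\left(467 \right)} + H{\left(1280,-246 \right)} = \frac{4}{-208 + 467} + \left(9 - \frac{\sqrt{\left(-246\right)^{2} + 1280^{2}}}{3}\right) = \frac{4}{259} + \left(9 - \frac{\sqrt{60516 + 1638400}}{3}\right) = 4 \cdot \frac{1}{259} + \left(9 - \frac{\sqrt{1698916}}{3}\right) = \frac{4}{259} + \left(9 - \frac{2 \sqrt{424729}}{3}\right) = \frac{2335}{259} - \frac{2 \sqrt{424729}}{3}$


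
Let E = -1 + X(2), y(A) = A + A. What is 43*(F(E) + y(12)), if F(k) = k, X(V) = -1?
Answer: 946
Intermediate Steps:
y(A) = 2*A
E = -2 (E = -1 - 1 = -2)
43*(F(E) + y(12)) = 43*(-2 + 2*12) = 43*(-2 + 24) = 43*22 = 946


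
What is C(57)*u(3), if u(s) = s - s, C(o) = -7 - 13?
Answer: 0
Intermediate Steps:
C(o) = -20
u(s) = 0
C(57)*u(3) = -20*0 = 0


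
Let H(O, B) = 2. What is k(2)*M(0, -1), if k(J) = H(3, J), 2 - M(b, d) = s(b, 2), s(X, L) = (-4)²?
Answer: -28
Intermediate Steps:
s(X, L) = 16
M(b, d) = -14 (M(b, d) = 2 - 1*16 = 2 - 16 = -14)
k(J) = 2
k(2)*M(0, -1) = 2*(-14) = -28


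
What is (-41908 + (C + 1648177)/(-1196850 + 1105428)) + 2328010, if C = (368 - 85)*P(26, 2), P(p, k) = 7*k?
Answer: 23222040545/10158 ≈ 2.2861e+6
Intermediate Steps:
C = 3962 (C = (368 - 85)*(7*2) = 283*14 = 3962)
(-41908 + (C + 1648177)/(-1196850 + 1105428)) + 2328010 = (-41908 + (3962 + 1648177)/(-1196850 + 1105428)) + 2328010 = (-41908 + 1652139/(-91422)) + 2328010 = (-41908 + 1652139*(-1/91422)) + 2328010 = (-41908 - 183571/10158) + 2328010 = -425885035/10158 + 2328010 = 23222040545/10158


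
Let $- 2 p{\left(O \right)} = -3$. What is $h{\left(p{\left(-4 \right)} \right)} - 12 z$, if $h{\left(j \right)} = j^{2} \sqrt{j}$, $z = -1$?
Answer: $12 + \frac{9 \sqrt{6}}{8} \approx 14.756$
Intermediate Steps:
$p{\left(O \right)} = \frac{3}{2}$ ($p{\left(O \right)} = \left(- \frac{1}{2}\right) \left(-3\right) = \frac{3}{2}$)
$h{\left(j \right)} = j^{\frac{5}{2}}$
$h{\left(p{\left(-4 \right)} \right)} - 12 z = \left(\frac{3}{2}\right)^{\frac{5}{2}} - -12 = \frac{9 \sqrt{6}}{8} + 12 = 12 + \frac{9 \sqrt{6}}{8}$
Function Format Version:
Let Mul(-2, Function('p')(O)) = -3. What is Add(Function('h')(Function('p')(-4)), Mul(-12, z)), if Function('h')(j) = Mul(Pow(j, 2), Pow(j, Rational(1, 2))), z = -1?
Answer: Add(12, Mul(Rational(9, 8), Pow(6, Rational(1, 2)))) ≈ 14.756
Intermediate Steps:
Function('p')(O) = Rational(3, 2) (Function('p')(O) = Mul(Rational(-1, 2), -3) = Rational(3, 2))
Function('h')(j) = Pow(j, Rational(5, 2))
Add(Function('h')(Function('p')(-4)), Mul(-12, z)) = Add(Pow(Rational(3, 2), Rational(5, 2)), Mul(-12, -1)) = Add(Mul(Rational(9, 8), Pow(6, Rational(1, 2))), 12) = Add(12, Mul(Rational(9, 8), Pow(6, Rational(1, 2))))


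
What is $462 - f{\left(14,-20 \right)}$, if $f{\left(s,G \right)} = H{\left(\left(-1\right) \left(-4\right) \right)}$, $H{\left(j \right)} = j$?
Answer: $458$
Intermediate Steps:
$f{\left(s,G \right)} = 4$ ($f{\left(s,G \right)} = \left(-1\right) \left(-4\right) = 4$)
$462 - f{\left(14,-20 \right)} = 462 - 4 = 458$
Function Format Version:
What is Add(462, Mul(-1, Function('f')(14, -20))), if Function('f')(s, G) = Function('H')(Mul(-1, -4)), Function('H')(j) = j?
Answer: 458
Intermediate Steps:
Function('f')(s, G) = 4 (Function('f')(s, G) = Mul(-1, -4) = 4)
Add(462, Mul(-1, Function('f')(14, -20))) = Add(462, Mul(-1, 4)) = Add(462, -4) = 458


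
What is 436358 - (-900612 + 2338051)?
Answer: -1001081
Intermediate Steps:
436358 - (-900612 + 2338051) = 436358 - 1*1437439 = 436358 - 1437439 = -1001081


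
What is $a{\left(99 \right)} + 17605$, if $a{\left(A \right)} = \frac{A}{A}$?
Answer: $17606$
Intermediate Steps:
$a{\left(A \right)} = 1$
$a{\left(99 \right)} + 17605 = 1 + 17605 = 17606$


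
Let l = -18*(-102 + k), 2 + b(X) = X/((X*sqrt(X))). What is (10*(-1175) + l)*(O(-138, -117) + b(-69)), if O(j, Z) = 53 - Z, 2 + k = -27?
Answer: -1577856 + 9392*I*sqrt(69)/69 ≈ -1.5779e+6 + 1130.7*I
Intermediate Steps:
k = -29 (k = -2 - 27 = -29)
b(X) = -2 + 1/sqrt(X) (b(X) = -2 + X/((X*sqrt(X))) = -2 + X/(X**(3/2)) = -2 + X/X**(3/2) = -2 + 1/sqrt(X))
l = 2358 (l = -18*(-102 - 29) = -18*(-131) = 2358)
(10*(-1175) + l)*(O(-138, -117) + b(-69)) = (10*(-1175) + 2358)*((53 - 1*(-117)) + (-2 + 1/sqrt(-69))) = (-11750 + 2358)*((53 + 117) + (-2 - I*sqrt(69)/69)) = -9392*(170 + (-2 - I*sqrt(69)/69)) = -9392*(168 - I*sqrt(69)/69) = -1577856 + 9392*I*sqrt(69)/69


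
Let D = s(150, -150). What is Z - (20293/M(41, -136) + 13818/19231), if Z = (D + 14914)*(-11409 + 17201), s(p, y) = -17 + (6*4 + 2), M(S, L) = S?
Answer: 68150324208315/788471 ≈ 8.6434e+7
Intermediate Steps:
s(p, y) = 9 (s(p, y) = -17 + (24 + 2) = -17 + 26 = 9)
D = 9
Z = 86434016 (Z = (9 + 14914)*(-11409 + 17201) = 14923*5792 = 86434016)
Z - (20293/M(41, -136) + 13818/19231) = 86434016 - (20293/41 + 13818/19231) = 86434016 - 1*390821221/788471 = 86434016 - 390821221/788471 = 68150324208315/788471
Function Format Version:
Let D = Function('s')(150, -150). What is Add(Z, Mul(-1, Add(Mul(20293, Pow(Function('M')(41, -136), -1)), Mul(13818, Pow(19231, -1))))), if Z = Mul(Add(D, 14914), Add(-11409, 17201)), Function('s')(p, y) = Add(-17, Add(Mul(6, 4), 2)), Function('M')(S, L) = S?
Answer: Rational(68150324208315, 788471) ≈ 8.6434e+7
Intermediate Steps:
Function('s')(p, y) = 9 (Function('s')(p, y) = Add(-17, Add(24, 2)) = Add(-17, 26) = 9)
D = 9
Z = 86434016 (Z = Mul(Add(9, 14914), Add(-11409, 17201)) = Mul(14923, 5792) = 86434016)
Add(Z, Mul(-1, Add(Mul(20293, Pow(Function('M')(41, -136), -1)), Mul(13818, Pow(19231, -1))))) = Add(86434016, Mul(-1, Add(Mul(20293, Pow(41, -1)), Mul(13818, Pow(19231, -1))))) = Add(86434016, Mul(-1, Add(Mul(20293, Rational(1, 41)), Mul(13818, Rational(1, 19231))))) = Add(86434016, Mul(-1, Add(Rational(20293, 41), Rational(13818, 19231)))) = Add(86434016, Mul(-1, Rational(390821221, 788471))) = Add(86434016, Rational(-390821221, 788471)) = Rational(68150324208315, 788471)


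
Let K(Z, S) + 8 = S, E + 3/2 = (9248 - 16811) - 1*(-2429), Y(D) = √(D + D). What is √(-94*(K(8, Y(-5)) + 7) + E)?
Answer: √(-20166 - 376*I*√10)/2 ≈ 2.0923 - 71.034*I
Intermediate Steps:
Y(D) = √2*√D (Y(D) = √(2*D) = √2*√D)
E = -10271/2 (E = -3/2 + ((9248 - 16811) - 1*(-2429)) = -3/2 + (-7563 + 2429) = -3/2 - 5134 = -10271/2 ≈ -5135.5)
K(Z, S) = -8 + S
√(-94*(K(8, Y(-5)) + 7) + E) = √(-94*((-8 + √2*√(-5)) + 7) - 10271/2) = √(-94*((-8 + √2*(I*√5)) + 7) - 10271/2) = √(-94*((-8 + I*√10) + 7) - 10271/2) = √(-94*(-1 + I*√10) - 10271/2) = √((94 - 94*I*√10) - 10271/2) = √(-10083/2 - 94*I*√10)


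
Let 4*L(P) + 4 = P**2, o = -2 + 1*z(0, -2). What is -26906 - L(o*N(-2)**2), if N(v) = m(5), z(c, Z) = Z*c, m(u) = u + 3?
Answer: -31001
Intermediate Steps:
m(u) = 3 + u
N(v) = 8 (N(v) = 3 + 5 = 8)
o = -2 (o = -2 + 1*(-2*0) = -2 + 1*0 = -2 + 0 = -2)
L(P) = -1 + P**2/4
-26906 - L(o*N(-2)**2) = -26906 - (-1 + (-2*8**2)**2/4) = -26906 - (-1 + (-2*64)**2/4) = -26906 - (-1 + (1/4)*(-128)**2) = -26906 - (-1 + (1/4)*16384) = -26906 - (-1 + 4096) = -26906 - 1*4095 = -26906 - 4095 = -31001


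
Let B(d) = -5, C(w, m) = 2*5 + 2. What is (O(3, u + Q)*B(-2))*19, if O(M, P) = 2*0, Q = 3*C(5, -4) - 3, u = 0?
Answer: 0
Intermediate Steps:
C(w, m) = 12 (C(w, m) = 10 + 2 = 12)
Q = 33 (Q = 3*12 - 3 = 36 - 3 = 33)
O(M, P) = 0
(O(3, u + Q)*B(-2))*19 = (0*(-5))*19 = 0*19 = 0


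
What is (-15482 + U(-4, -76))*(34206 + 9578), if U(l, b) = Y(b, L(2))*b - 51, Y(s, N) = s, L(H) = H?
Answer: -427200488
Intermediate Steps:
U(l, b) = -51 + b² (U(l, b) = b*b - 51 = b² - 51 = -51 + b²)
(-15482 + U(-4, -76))*(34206 + 9578) = (-15482 + (-51 + (-76)²))*(34206 + 9578) = (-15482 + (-51 + 5776))*43784 = (-15482 + 5725)*43784 = -9757*43784 = -427200488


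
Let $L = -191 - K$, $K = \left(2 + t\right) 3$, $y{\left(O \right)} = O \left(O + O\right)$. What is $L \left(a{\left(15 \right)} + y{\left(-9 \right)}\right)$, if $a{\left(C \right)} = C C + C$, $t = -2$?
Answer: $-76782$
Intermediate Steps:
$y{\left(O \right)} = 2 O^{2}$ ($y{\left(O \right)} = O 2 O = 2 O^{2}$)
$K = 0$ ($K = \left(2 - 2\right) 3 = 0 \cdot 3 = 0$)
$L = -191$ ($L = -191 - 0 = -191 + 0 = -191$)
$a{\left(C \right)} = C + C^{2}$ ($a{\left(C \right)} = C^{2} + C = C + C^{2}$)
$L \left(a{\left(15 \right)} + y{\left(-9 \right)}\right) = - 191 \left(15 \left(1 + 15\right) + 2 \left(-9\right)^{2}\right) = - 191 \left(15 \cdot 16 + 2 \cdot 81\right) = - 191 \left(240 + 162\right) = \left(-191\right) 402 = -76782$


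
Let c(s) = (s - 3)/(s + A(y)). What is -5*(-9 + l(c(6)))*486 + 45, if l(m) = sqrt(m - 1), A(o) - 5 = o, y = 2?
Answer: 21915 - 2430*I*sqrt(130)/13 ≈ 21915.0 - 2131.3*I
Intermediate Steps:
A(o) = 5 + o
c(s) = (-3 + s)/(7 + s) (c(s) = (s - 3)/(s + (5 + 2)) = (-3 + s)/(s + 7) = (-3 + s)/(7 + s))
l(m) = sqrt(-1 + m)
-5*(-9 + l(c(6)))*486 + 45 = -5*(-9 + sqrt(-1 + (-3 + 6)/(7 + 6)))*486 + 45 = -5*(-9 + sqrt(-1 + 3/13))*486 + 45 = -5*(-9 + sqrt(-10/13))*486 + 45 = -5*(-9 + I*sqrt(130)/13)*486 + 45 = (45 - 5*I*sqrt(130)/13)*486 + 45 = (21870 - 2430*I*sqrt(130)/13) + 45 = 21915 - 2430*I*sqrt(130)/13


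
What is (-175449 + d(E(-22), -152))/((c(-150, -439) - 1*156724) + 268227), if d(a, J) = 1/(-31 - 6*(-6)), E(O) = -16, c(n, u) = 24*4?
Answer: -877244/557995 ≈ -1.5721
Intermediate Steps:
c(n, u) = 96
d(a, J) = 1/5 (d(a, J) = 1/(-31 + 36) = 1/5)
(-175449 + d(E(-22), -152))/((c(-150, -439) - 1*156724) + 268227) = (-175449 + 1/5)/((96 - 1*156724) + 268227) = -877244/(5*((96 - 156724) + 268227)) = -877244/(5*(-156628 + 268227)) = -877244/5/111599 = -877244/5*1/111599 = -877244/557995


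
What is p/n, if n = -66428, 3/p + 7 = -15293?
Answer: 1/338782800 ≈ 2.9517e-9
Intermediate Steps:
p = -1/5100 (p = 3/(-7 - 15293) = 3/(-15300) = 3*(-1/15300) = -1/5100 ≈ -0.00019608)
p/n = -1/5100/(-66428) = -1/5100*(-1/66428) = 1/338782800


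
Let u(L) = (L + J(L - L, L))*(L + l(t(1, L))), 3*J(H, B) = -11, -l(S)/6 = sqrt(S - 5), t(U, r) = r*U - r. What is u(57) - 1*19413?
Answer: -16373 - 320*I*sqrt(5) ≈ -16373.0 - 715.54*I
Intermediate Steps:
t(U, r) = -r + U*r (t(U, r) = U*r - r = -r + U*r)
l(S) = -6*sqrt(-5 + S) (l(S) = -6*sqrt(S - 5) = -6*sqrt(-5 + S))
J(H, B) = -11/3 (J(H, B) = (1/3)*(-11) = -11/3)
u(L) = (-11/3 + L)*(L - 6*I*sqrt(5)) (u(L) = (L - 11/3)*(L - 6*sqrt(-5 + L*(-1 + 1))) = (-11/3 + L)*(L - 6*sqrt(-5 + L*0)) = (-11/3 + L)*(L - 6*sqrt(-5 + 0)) = (-11/3 + L)*(L - 6*I*sqrt(5)))
u(57) - 1*19413 = (57**2 - 11/3*57 + 22*I*sqrt(5) - 6*I*57*sqrt(5)) - 1*19413 = (3249 - 209 + 22*I*sqrt(5) - 342*I*sqrt(5)) - 19413 = (3040 - 320*I*sqrt(5)) - 19413 = -16373 - 320*I*sqrt(5)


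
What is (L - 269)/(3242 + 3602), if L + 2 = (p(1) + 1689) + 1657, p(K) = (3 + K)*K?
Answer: 3079/6844 ≈ 0.44988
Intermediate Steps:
p(K) = K*(3 + K)
L = 3348 (L = -2 + ((1*(3 + 1) + 1689) + 1657) = -2 + ((1*4 + 1689) + 1657) = -2 + ((4 + 1689) + 1657) = -2 + (1693 + 1657) = -2 + 3350 = 3348)
(L - 269)/(3242 + 3602) = (3348 - 269)/(3242 + 3602) = 3079/6844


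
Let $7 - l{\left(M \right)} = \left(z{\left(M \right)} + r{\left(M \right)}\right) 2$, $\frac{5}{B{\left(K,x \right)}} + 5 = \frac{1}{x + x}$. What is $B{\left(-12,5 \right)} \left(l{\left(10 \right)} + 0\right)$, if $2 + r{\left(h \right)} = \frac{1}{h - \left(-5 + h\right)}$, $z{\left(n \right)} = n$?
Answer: $\frac{470}{49} \approx 9.5918$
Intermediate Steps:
$B{\left(K,x \right)} = \frac{5}{-5 + \frac{1}{2 x}}$ ($B{\left(K,x \right)} = \frac{5}{-5 + \frac{1}{x + x}} = \frac{5}{-5 + \frac{1}{2 x}}$)
$r{\left(h \right)} = - \frac{9}{5}$ ($r{\left(h \right)} = -2 + \frac{1}{h - \left(-5 + h\right)} = -2 + \frac{1}{5} = - \frac{9}{5}$)
$l{\left(M \right)} = \frac{53}{5} - 2 M$ ($l{\left(M \right)} = 7 - \left(M - \frac{9}{5}\right) 2 = 7 - \left(- \frac{9}{5} + M\right) 2 = 7 - \left(- \frac{18}{5} + 2 M\right) = \frac{53}{5} - 2 M$)
$B{\left(-12,5 \right)} \left(l{\left(10 \right)} + 0\right) = \left(-10\right) 5 \frac{1}{-1 + 10 \cdot 5} \left(\left(\frac{53}{5} - 20\right) + 0\right) = \left(-10\right) 5 \frac{1}{-1 + 50} \left(\left(\frac{53}{5} - 20\right) + 0\right) = \left(-10\right) 5 \cdot \frac{1}{49} \left(- \frac{47}{5} + 0\right) = \left(-10\right) 5 \cdot \frac{1}{49} \left(- \frac{47}{5}\right) = \left(- \frac{50}{49}\right) \left(- \frac{47}{5}\right) = \frac{470}{49}$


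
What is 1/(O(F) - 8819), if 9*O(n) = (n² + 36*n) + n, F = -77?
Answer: -9/76291 ≈ -0.00011797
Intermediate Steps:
O(n) = n²/9 + 37*n/9 (O(n) = ((n² + 36*n) + n)/9 = (n² + 37*n)/9 = n²/9 + 37*n/9)
1/(O(F) - 8819) = 1/((⅑)*(-77)*(37 - 77) - 8819) = 1/((⅑)*(-77)*(-40) - 8819) = 1/(3080/9 - 8819) = 1/(-76291/9) = -9/76291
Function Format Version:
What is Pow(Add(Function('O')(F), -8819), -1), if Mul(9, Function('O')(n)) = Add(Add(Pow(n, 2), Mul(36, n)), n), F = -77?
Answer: Rational(-9, 76291) ≈ -0.00011797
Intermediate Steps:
Function('O')(n) = Add(Mul(Rational(1, 9), Pow(n, 2)), Mul(Rational(37, 9), n)) (Function('O')(n) = Mul(Rational(1, 9), Add(Add(Pow(n, 2), Mul(36, n)), n)) = Mul(Rational(1, 9), Add(Pow(n, 2), Mul(37, n))) = Add(Mul(Rational(1, 9), Pow(n, 2)), Mul(Rational(37, 9), n)))
Pow(Add(Function('O')(F), -8819), -1) = Pow(Add(Mul(Rational(1, 9), -77, Add(37, -77)), -8819), -1) = Pow(Add(Mul(Rational(1, 9), -77, -40), -8819), -1) = Pow(Add(Rational(3080, 9), -8819), -1) = Pow(Rational(-76291, 9), -1) = Rational(-9, 76291)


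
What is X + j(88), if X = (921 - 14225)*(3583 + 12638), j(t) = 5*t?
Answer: -215803744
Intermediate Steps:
X = -215804184 (X = -13304*16221 = -215804184)
X + j(88) = -215804184 + 5*88 = -215804184 + 440 = -215803744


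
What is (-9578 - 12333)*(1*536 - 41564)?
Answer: 898964508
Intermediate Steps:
(-9578 - 12333)*(1*536 - 41564) = -21911*(536 - 41564) = -21911*(-41028) = 898964508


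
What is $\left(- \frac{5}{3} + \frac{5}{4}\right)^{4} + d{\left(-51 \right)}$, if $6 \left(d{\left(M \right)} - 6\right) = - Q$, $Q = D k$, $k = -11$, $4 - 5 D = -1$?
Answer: $\frac{163057}{20736} \approx 7.8635$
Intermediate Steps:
$D = 1$ ($D = \frac{4}{5} - - \frac{1}{5} = \frac{4}{5} + \frac{1}{5} = 1$)
$Q = -11$ ($Q = 1 \left(-11\right) = -11$)
$d{\left(M \right)} = \frac{47}{6}$ ($d{\left(M \right)} = 6 + \frac{\left(-1\right) \left(-11\right)}{6} = 6 + \frac{1}{6} \cdot 11 = 6 + \frac{11}{6} = \frac{47}{6}$)
$\left(- \frac{5}{3} + \frac{5}{4}\right)^{4} + d{\left(-51 \right)} = \left(- \frac{5}{3} + \frac{5}{4}\right)^{4} + \frac{47}{6} = \left(- \frac{5}{12}\right)^{4} + \frac{47}{6} = \frac{625}{20736} + \frac{47}{6} = \frac{163057}{20736}$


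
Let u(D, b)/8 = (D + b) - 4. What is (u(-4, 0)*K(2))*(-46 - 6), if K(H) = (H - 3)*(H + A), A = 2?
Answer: -13312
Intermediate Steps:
u(D, b) = -32 + 8*D + 8*b (u(D, b) = 8*((D + b) - 4) = 8*(-4 + D + b) = -32 + 8*D + 8*b)
K(H) = (-3 + H)*(2 + H) (K(H) = (H - 3)*(H + 2) = (-3 + H)*(2 + H))
(u(-4, 0)*K(2))*(-46 - 6) = ((-32 + 8*(-4) + 8*0)*(-6 + 2**2 - 1*2))*(-46 - 6) = ((-32 - 32 + 0)*(-6 + 4 - 2))*(-52) = -64*(-4)*(-52) = 256*(-52) = -13312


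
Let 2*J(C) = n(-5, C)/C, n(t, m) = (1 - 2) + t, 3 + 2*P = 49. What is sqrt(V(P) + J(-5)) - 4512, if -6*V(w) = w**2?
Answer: -4512 + I*sqrt(78810)/30 ≈ -4512.0 + 9.3577*I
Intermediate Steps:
P = 23 (P = -3/2 + (1/2)*49 = -3/2 + 49/2 = 23)
n(t, m) = -1 + t
J(C) = -3/C (J(C) = ((-1 - 5)/C)/2 = (-6/C)/2 = -3/C)
V(w) = -w**2/6
sqrt(V(P) + J(-5)) - 4512 = sqrt(-1/6*23**2 - 3/(-5)) - 4512 = sqrt(-1/6*529 - 3*(-1/5)) - 4512 = sqrt(-529/6 + 3/5) - 4512 = sqrt(-2627/30) - 4512 = I*sqrt(78810)/30 - 4512 = -4512 + I*sqrt(78810)/30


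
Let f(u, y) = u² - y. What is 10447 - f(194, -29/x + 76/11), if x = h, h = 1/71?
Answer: -321652/11 ≈ -29241.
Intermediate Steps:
h = 1/71 ≈ 0.014085
x = 1/71 ≈ 0.014085
10447 - f(194, -29/x + 76/11) = 10447 - (194² - (-29/1/71 + 76/11)) = 10447 - (37636 - (-29*71 + 76*(1/11))) = 10447 - (37636 - (-2059 + 76/11)) = 10447 - (37636 - 1*(-22573/11)) = 10447 - (37636 + 22573/11) = 10447 - 1*436569/11 = 10447 - 436569/11 = -321652/11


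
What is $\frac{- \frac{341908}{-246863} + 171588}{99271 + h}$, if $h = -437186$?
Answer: $- \frac{42359070352}{83418710645} \approx -0.50779$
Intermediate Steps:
$\frac{- \frac{341908}{-246863} + 171588}{99271 + h} = \frac{- \frac{341908}{-246863} + 171588}{99271 - 437186} = \frac{\left(-341908\right) \left(- \frac{1}{246863}\right) + 171588}{-337915} = \left(\frac{341908}{246863} + 171588\right) \left(- \frac{1}{337915}\right) = \frac{42359070352}{246863} \left(- \frac{1}{337915}\right) = - \frac{42359070352}{83418710645}$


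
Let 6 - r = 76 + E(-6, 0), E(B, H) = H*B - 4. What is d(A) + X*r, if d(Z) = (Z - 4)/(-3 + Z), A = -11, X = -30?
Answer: 27735/14 ≈ 1981.1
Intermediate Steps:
E(B, H) = -4 + B*H (E(B, H) = B*H - 4 = -4 + B*H)
r = -66 (r = 6 - (76 + (-4 - 6*0)) = 6 - (76 + (-4 + 0)) = 6 - (76 - 4) = 6 - 1*72 = 6 - 72 = -66)
d(Z) = (-4 + Z)/(-3 + Z)
d(A) + X*r = (-4 - 11)/(-3 - 11) - 30*(-66) = -15/(-14) + 1980 = -1/14*(-15) + 1980 = 15/14 + 1980 = 27735/14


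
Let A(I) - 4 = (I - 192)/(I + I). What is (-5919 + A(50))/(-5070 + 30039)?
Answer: -98607/416150 ≈ -0.23695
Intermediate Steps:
A(I) = 4 + (-192 + I)/(2*I) (A(I) = 4 + (I - 192)/(I + I) = 4 + (-192 + I)/((2*I)) = 4 + (-192 + I)*(1/(2*I)) = 4 + (-192 + I)/(2*I))
(-5919 + A(50))/(-5070 + 30039) = (-5919 + (9/2 - 96/50))/(-5070 + 30039) = (-5919 + (9/2 - 96*1/50))/24969 = (-5919 + (9/2 - 48/25))*(1/24969) = (-5919 + 129/50)*(1/24969) = -295821/50*1/24969 = -98607/416150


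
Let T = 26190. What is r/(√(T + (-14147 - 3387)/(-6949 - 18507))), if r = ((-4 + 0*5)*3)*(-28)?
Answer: 672*√1060735886834/333355087 ≈ 2.0762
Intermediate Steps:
r = 336 (r = ((-4 + 0)*3)*(-28) = -4*3*(-28) = -12*(-28) = 336)
r/(√(T + (-14147 - 3387)/(-6949 - 18507))) = 336/(√(26190 + (-14147 - 3387)/(-6949 - 18507))) = 336/(√(26190 - 17534/(-25456))) = 336/(√(26190 - 17534*(-1/25456))) = 336/(√(26190 + 8767/12728)) = 336/(√(333355087/12728)) = 336/((√1060735886834/6364)) = 336*(2*√1060735886834/333355087) = 672*√1060735886834/333355087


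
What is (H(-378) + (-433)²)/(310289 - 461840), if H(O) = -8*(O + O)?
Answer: -193537/151551 ≈ -1.2770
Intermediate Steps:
H(O) = -16*O
(H(-378) + (-433)²)/(310289 - 461840) = (-16*(-378) + (-433)²)/(310289 - 461840) = (6048 + 187489)/(-151551) = 193537*(-1/151551) = -193537/151551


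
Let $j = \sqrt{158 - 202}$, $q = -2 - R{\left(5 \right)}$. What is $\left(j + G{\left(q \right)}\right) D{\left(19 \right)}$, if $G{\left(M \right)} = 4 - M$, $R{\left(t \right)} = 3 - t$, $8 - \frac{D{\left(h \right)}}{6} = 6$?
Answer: $48 + 24 i \sqrt{11} \approx 48.0 + 79.599 i$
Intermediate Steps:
$D{\left(h \right)} = 12$ ($D{\left(h \right)} = 48 - 36 = 12$)
$q = 0$ ($q = -2 - \left(3 - 5\right) = -2 - -2 = -2 + 2 = 0$)
$j = 2 i \sqrt{11}$ ($j = \sqrt{-44} = 2 i \sqrt{11} \approx 6.6332 i$)
$\left(j + G{\left(q \right)}\right) D{\left(19 \right)} = \left(2 i \sqrt{11} + \left(4 - 0\right)\right) 12 = \left(2 i \sqrt{11} + \left(4 + 0\right)\right) 12 = \left(2 i \sqrt{11} + 4\right) 12 = \left(4 + 2 i \sqrt{11}\right) 12 = 48 + 24 i \sqrt{11}$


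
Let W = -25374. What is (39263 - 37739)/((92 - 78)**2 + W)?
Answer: -762/12589 ≈ -0.060529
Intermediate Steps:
(39263 - 37739)/((92 - 78)**2 + W) = (39263 - 37739)/((92 - 78)**2 - 25374) = 1524/(14**2 - 25374) = 1524/(196 - 25374) = 1524/(-25178) = 1524*(-1/25178) = -762/12589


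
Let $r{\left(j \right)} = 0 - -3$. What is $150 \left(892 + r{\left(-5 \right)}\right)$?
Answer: $134250$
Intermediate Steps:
$r{\left(j \right)} = 3$ ($r{\left(j \right)} = 0 + 3 = 3$)
$150 \left(892 + r{\left(-5 \right)}\right) = 150 \left(892 + 3\right) = 150 \cdot 895 = 134250$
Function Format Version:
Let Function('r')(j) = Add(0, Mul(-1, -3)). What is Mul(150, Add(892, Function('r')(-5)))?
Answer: 134250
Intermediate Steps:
Function('r')(j) = 3 (Function('r')(j) = Add(0, 3) = 3)
Mul(150, Add(892, Function('r')(-5))) = Mul(150, Add(892, 3)) = Mul(150, 895) = 134250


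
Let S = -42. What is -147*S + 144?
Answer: 6318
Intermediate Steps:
-147*S + 144 = -147*(-42) + 144 = 6174 + 144 = 6318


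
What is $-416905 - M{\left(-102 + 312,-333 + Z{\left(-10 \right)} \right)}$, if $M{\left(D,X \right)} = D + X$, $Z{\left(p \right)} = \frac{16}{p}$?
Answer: $- \frac{2083902}{5} \approx -4.1678 \cdot 10^{5}$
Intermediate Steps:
$-416905 - M{\left(-102 + 312,-333 + Z{\left(-10 \right)} \right)} = -416905 - \left(\left(-102 + 312\right) - \left(333 - \frac{16}{-10}\right)\right) = -416905 - \left(210 + \left(-333 + 16 \left(- \frac{1}{10}\right)\right)\right) = -416905 - \left(210 - \frac{1673}{5}\right) = -416905 - - \frac{623}{5} = -416905 + \frac{623}{5} = - \frac{2083902}{5}$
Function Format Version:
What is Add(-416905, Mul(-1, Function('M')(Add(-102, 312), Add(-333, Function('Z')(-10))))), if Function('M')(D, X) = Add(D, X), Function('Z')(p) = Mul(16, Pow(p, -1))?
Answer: Rational(-2083902, 5) ≈ -4.1678e+5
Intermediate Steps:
Add(-416905, Mul(-1, Function('M')(Add(-102, 312), Add(-333, Function('Z')(-10))))) = Add(-416905, Mul(-1, Add(Add(-102, 312), Add(-333, Mul(16, Pow(-10, -1)))))) = Add(-416905, Mul(-1, Add(210, Add(-333, Mul(16, Rational(-1, 10)))))) = Add(-416905, Mul(-1, Add(210, Add(-333, Rational(-8, 5))))) = Add(-416905, Mul(-1, Add(210, Rational(-1673, 5)))) = Add(-416905, Mul(-1, Rational(-623, 5))) = Add(-416905, Rational(623, 5)) = Rational(-2083902, 5)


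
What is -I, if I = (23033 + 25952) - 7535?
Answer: -41450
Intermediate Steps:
I = 41450 (I = 48985 - 7535 = 41450)
-I = -1*41450 = -41450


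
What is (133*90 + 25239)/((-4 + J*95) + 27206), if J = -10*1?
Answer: 37209/26252 ≈ 1.4174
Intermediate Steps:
J = -10
(133*90 + 25239)/((-4 + J*95) + 27206) = (133*90 + 25239)/((-4 - 10*95) + 27206) = (11970 + 25239)/((-4 - 950) + 27206) = 37209/(-954 + 27206) = 37209/26252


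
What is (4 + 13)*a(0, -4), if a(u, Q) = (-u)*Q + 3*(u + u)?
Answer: 0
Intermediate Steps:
a(u, Q) = 6*u - Q*u (a(u, Q) = -Q*u + 3*(2*u) = -Q*u + 6*u = 6*u - Q*u)
(4 + 13)*a(0, -4) = (4 + 13)*(0*(6 - 1*(-4))) = 17*(0*(6 + 4)) = 17*(0*10) = 17*0 = 0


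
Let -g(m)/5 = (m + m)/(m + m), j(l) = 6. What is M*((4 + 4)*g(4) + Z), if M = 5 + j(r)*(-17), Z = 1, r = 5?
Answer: 3783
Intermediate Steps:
g(m) = -5 (g(m) = -5*(m + m)/(m + m) = -5*2*m/(2*m) = -5*2*m*1/(2*m) = -5*1 = -5)
M = -97 (M = 5 + 6*(-17) = 5 - 102 = -97)
M*((4 + 4)*g(4) + Z) = -97*((4 + 4)*(-5) + 1) = -97*(8*(-5) + 1) = -97*(-40 + 1) = -97*(-39) = 3783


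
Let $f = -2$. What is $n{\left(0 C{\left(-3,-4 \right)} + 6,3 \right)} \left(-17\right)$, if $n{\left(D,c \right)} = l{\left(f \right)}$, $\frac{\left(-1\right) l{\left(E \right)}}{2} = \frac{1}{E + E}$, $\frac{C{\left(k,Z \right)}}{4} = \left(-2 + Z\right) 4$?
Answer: $- \frac{17}{2} \approx -8.5$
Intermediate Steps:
$C{\left(k,Z \right)} = -32 + 16 Z$ ($C{\left(k,Z \right)} = 4 \left(-2 + Z\right) 4 = 4 \left(-8 + 4 Z\right) = -32 + 16 Z$)
$l{\left(E \right)} = - \frac{1}{E}$ ($l{\left(E \right)} = - \frac{2}{E + E} = - \frac{2}{2 E} = - 2 \frac{1}{2 E} = - \frac{1}{E}$)
$n{\left(D,c \right)} = \frac{1}{2}$ ($n{\left(D,c \right)} = - \frac{1}{-2} = \left(-1\right) \left(- \frac{1}{2}\right) = \frac{1}{2}$)
$n{\left(0 C{\left(-3,-4 \right)} + 6,3 \right)} \left(-17\right) = \frac{1}{2} \left(-17\right) = - \frac{17}{2}$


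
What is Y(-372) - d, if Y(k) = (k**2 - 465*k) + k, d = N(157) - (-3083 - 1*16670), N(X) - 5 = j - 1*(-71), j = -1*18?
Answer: 291181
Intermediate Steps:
j = -18
N(X) = 58 (N(X) = 5 + (-18 - 1*(-71)) = 5 + (-18 + 71) = 5 + 53 = 58)
d = 19811 (d = 58 - (-3083 - 1*16670) = 58 - (-3083 - 16670) = 58 - 1*(-19753) = 58 + 19753 = 19811)
Y(k) = k**2 - 464*k
Y(-372) - d = -372*(-464 - 372) - 1*19811 = -372*(-836) - 19811 = 310992 - 19811 = 291181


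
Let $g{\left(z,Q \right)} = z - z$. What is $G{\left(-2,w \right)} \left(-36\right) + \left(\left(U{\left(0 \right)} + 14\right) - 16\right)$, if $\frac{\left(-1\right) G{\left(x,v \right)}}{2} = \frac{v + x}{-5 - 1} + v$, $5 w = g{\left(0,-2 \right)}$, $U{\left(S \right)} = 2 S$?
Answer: $22$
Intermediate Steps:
$g{\left(z,Q \right)} = 0$
$w = 0$ ($w = \frac{1}{5} \cdot 0 = 0$)
$G{\left(x,v \right)} = - \frac{5 v}{3} + \frac{x}{3}$ ($G{\left(x,v \right)} = - 2 \left(\frac{v + x}{-5 - 1} + v\right) = - 2 \left(\frac{v + x}{-6} + v\right) = - 2 \left(\left(v + x\right) \left(- \frac{1}{6}\right) + v\right) = - 2 \left(\left(- \frac{v}{6} - \frac{x}{6}\right) + v\right) = - 2 \left(- \frac{x}{6} + \frac{5 v}{6}\right) = - \frac{5 v}{3} + \frac{x}{3}$)
$G{\left(-2,w \right)} \left(-36\right) + \left(\left(U{\left(0 \right)} + 14\right) - 16\right) = \left(\left(- \frac{5}{3}\right) 0 + \frac{1}{3} \left(-2\right)\right) \left(-36\right) + \left(\left(2 \cdot 0 + 14\right) - 16\right) = \left(0 - \frac{2}{3}\right) \left(-36\right) + \left(\left(0 + 14\right) - 16\right) = \left(- \frac{2}{3}\right) \left(-36\right) + \left(14 - 16\right) = 24 - 2 = 22$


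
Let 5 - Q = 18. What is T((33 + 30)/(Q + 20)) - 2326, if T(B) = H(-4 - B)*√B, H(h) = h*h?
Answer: -1819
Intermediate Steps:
Q = -13 (Q = 5 - 1*18 = 5 - 18 = -13)
H(h) = h²
T(B) = √B*(-4 - B)² (T(B) = (-4 - B)²*√B = √B*(-4 - B)²)
T((33 + 30)/(Q + 20)) - 2326 = √((33 + 30)/(-13 + 20))*(4 + (33 + 30)/(-13 + 20))² - 2326 = √(63/7)*(4 + 63/7)² - 2326 = √(63*(⅐))*(4 + 63*(⅐))² - 2326 = √9*(4 + 9)² - 2326 = 3*13² - 2326 = 3*169 - 2326 = 507 - 2326 = -1819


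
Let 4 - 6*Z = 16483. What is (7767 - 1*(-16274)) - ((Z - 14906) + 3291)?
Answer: 76805/2 ≈ 38403.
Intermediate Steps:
Z = -5493/2 (Z = 2/3 - 1/6*16483 = 2/3 - 16483/6 = -5493/2 ≈ -2746.5)
(7767 - 1*(-16274)) - ((Z - 14906) + 3291) = (7767 - 1*(-16274)) - ((-5493/2 - 14906) + 3291) = (7767 + 16274) - (-35305/2 + 3291) = 24041 - 1*(-28723/2) = 24041 + 28723/2 = 76805/2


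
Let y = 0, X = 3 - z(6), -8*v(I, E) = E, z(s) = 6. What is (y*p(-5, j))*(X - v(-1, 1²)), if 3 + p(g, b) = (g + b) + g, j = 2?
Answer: 0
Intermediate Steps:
p(g, b) = -3 + b + 2*g (p(g, b) = -3 + ((g + b) + g) = -3 + ((b + g) + g) = -3 + (b + 2*g) = -3 + b + 2*g)
v(I, E) = -E/8
X = -3 (X = 3 - 1*6 = 3 - 6 = -3)
(y*p(-5, j))*(X - v(-1, 1²)) = (0*(-3 + 2 + 2*(-5)))*(-3 - (-1)*1²/8) = (0*(-3 + 2 - 10))*(-3 - (-1)/8) = (0*(-11))*(-3 - 1*(-⅛)) = 0*(-3 + ⅛) = 0*(-23/8) = 0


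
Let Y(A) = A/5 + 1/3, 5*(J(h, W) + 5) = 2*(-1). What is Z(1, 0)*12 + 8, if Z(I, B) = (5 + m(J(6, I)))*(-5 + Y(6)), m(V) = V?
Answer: 616/25 ≈ 24.640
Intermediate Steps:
J(h, W) = -27/5 (J(h, W) = -5 + (2*(-1))/5 = -5 + (1/5)*(-2) = -5 - 2/5 = -27/5)
Y(A) = 1/3 + A/5 (Y(A) = A*(1/5) + 1*(1/3) = A/5 + 1/3 = 1/3 + A/5)
Z(I, B) = 104/75 (Z(I, B) = (5 - 27/5)*(-5 + (1/3 + (1/5)*6)) = -2*(-5 + (1/3 + 6/5))/5 = -2*(-5 + 23/15)/5 = -2/5*(-52/15) = 104/75)
Z(1, 0)*12 + 8 = (104/75)*12 + 8 = 416/25 + 8 = 616/25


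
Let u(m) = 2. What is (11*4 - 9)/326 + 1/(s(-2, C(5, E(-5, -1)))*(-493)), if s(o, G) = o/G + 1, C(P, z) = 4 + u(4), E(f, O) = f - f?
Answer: 8383/80359 ≈ 0.10432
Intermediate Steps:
E(f, O) = 0
C(P, z) = 6 (C(P, z) = 4 + 2 = 6)
s(o, G) = 1 + o/G
(11*4 - 9)/326 + 1/(s(-2, C(5, E(-5, -1)))*(-493)) = (11*4 - 9)/326 + 1/(((6 - 2)/6)*(-493)) = (44 - 9)*(1/326) - 1/493/((⅙)*4) = 35*(1/326) - 1/493/(⅔) = 35/326 + (3/2)*(-1/493) = 35/326 - 3/986 = 8383/80359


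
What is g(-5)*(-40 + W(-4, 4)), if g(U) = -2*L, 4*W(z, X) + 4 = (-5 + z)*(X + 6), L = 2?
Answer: 254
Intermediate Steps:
W(z, X) = -1 + (-5 + z)*(6 + X)/4 (W(z, X) = -1 + ((-5 + z)*(X + 6))/4 = -1 + ((-5 + z)*(6 + X))/4 = -1 + (-5 + z)*(6 + X)/4)
g(U) = -4 (g(U) = -2*2 = -4)
g(-5)*(-40 + W(-4, 4)) = -4*(-40 + (-17/2 - 5/4*4 + (3/2)*(-4) + (¼)*4*(-4))) = -4*(-40 + (-17/2 - 5 - 6 - 4)) = -4*(-40 - 47/2) = -4*(-127/2) = 254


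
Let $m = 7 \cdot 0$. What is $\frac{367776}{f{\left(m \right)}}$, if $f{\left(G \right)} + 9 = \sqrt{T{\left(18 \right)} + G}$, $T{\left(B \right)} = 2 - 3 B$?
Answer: $- \frac{3309984}{133} - \frac{735552 i \sqrt{13}}{133} \approx -24887.0 - 19940.0 i$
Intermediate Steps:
$m = 0$
$f{\left(G \right)} = -9 + \sqrt{-52 + G}$ ($f{\left(G \right)} = -9 + \sqrt{\left(2 - 54\right) + G} = -9 + \sqrt{-52 + G}$)
$\frac{367776}{f{\left(m \right)}} = \frac{367776}{-9 + \sqrt{-52 + 0}} = \frac{367776}{-9 + \sqrt{-52}} = \frac{367776}{-9 + 2 i \sqrt{13}}$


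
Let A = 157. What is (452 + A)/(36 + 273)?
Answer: 203/103 ≈ 1.9709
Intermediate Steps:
(452 + A)/(36 + 273) = (452 + 157)/(36 + 273) = 609/309 = 609*(1/309) = 203/103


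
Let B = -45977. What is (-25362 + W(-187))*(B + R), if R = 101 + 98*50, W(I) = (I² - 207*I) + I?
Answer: -1972133904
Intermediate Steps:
W(I) = I² - 206*I
R = 5001 (R = 101 + 4900 = 5001)
(-25362 + W(-187))*(B + R) = (-25362 - 187*(-206 - 187))*(-45977 + 5001) = (-25362 - 187*(-393))*(-40976) = (-25362 + 73491)*(-40976) = 48129*(-40976) = -1972133904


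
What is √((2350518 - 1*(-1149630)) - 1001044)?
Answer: 4*√156194 ≈ 1580.9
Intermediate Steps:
√((2350518 - 1*(-1149630)) - 1001044) = √((2350518 + 1149630) - 1001044) = √(3500148 - 1001044) = √2499104 = 4*√156194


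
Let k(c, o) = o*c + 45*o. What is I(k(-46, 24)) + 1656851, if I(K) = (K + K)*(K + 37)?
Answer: 1656227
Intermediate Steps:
k(c, o) = 45*o + c*o (k(c, o) = c*o + 45*o = 45*o + c*o)
I(K) = 2*K*(37 + K) (I(K) = (2*K)*(37 + K) = 2*K*(37 + K))
I(k(-46, 24)) + 1656851 = 2*(24*(45 - 46))*(37 + 24*(45 - 46)) + 1656851 = 2*(24*(-1))*(37 + 24*(-1)) + 1656851 = 2*(-24)*(37 - 24) + 1656851 = 2*(-24)*13 + 1656851 = -624 + 1656851 = 1656227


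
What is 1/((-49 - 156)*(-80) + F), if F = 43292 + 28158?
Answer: 1/87850 ≈ 1.1383e-5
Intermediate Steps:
F = 71450
1/((-49 - 156)*(-80) + F) = 1/((-49 - 156)*(-80) + 71450) = 1/(-205*(-80) + 71450) = 1/(16400 + 71450) = 1/87850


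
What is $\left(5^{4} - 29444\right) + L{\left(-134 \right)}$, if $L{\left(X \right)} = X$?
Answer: $-28953$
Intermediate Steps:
$\left(5^{4} - 29444\right) + L{\left(-134 \right)} = \left(5^{4} - 29444\right) - 134 = \left(625 - 29444\right) - 134 = -28819 - 134 = -28953$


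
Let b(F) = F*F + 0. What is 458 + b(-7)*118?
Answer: 6240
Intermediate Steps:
b(F) = F² (b(F) = F² + 0 = F²)
458 + b(-7)*118 = 458 + (-7)²*118 = 458 + 49*118 = 458 + 5782 = 6240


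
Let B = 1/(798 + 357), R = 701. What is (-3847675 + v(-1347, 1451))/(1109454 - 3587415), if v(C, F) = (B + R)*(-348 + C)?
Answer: 387762103/190802997 ≈ 2.0323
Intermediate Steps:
B = 1/1155 ≈ 0.00086580
v(C, F) = -93920096/385 + 809656*C/1155 (v(C, F) = (1/1155 + 701)*(-348 + C) = 809656*(-348 + C)/1155 = -93920096/385 + 809656*C/1155)
(-3847675 + v(-1347, 1451))/(1109454 - 3587415) = (-3847675 + (-93920096/385 + (809656/1155)*(-1347)))/(1109454 - 3587415) = (-3847675 + (-93920096/385 - 363535544/385))/(-2477961) = (-3847675 - 91491128/77)*(-1/2477961) = -387762103/77*(-1/2477961) = 387762103/190802997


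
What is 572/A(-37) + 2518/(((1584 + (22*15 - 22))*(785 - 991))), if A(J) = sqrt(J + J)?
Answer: -1259/194876 - 286*I*sqrt(74)/37 ≈ -0.0064605 - 66.494*I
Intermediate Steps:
A(J) = sqrt(2)*sqrt(J) (A(J) = sqrt(2*J) = sqrt(2)*sqrt(J))
572/A(-37) + 2518/(((1584 + (22*15 - 22))*(785 - 991))) = 572/((sqrt(2)*sqrt(-37))) + 2518/(((1584 + (22*15 - 22))*(785 - 991))) = 572/((sqrt(2)*(I*sqrt(37)))) + 2518/(((1584 + (330 - 22))*(-206))) = 572/((I*sqrt(74))) + 2518/(((1584 + 308)*(-206))) = 572*(-I*sqrt(74)/74) + 2518/((1892*(-206))) = -286*I*sqrt(74)/37 + 2518/(-389752) = -286*I*sqrt(74)/37 + 2518*(-1/389752) = -286*I*sqrt(74)/37 - 1259/194876 = -1259/194876 - 286*I*sqrt(74)/37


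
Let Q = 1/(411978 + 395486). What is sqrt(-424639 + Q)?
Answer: I*sqrt(69215956495453670)/403732 ≈ 651.64*I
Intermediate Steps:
Q = 1/807464 ≈ 1.2384e-6
sqrt(-424639 + Q) = sqrt(-424639 + 1/807464) = sqrt(-342880705495/807464) = I*sqrt(69215956495453670)/403732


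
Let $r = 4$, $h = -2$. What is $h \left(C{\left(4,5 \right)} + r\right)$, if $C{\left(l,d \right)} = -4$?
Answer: $0$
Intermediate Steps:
$h \left(C{\left(4,5 \right)} + r\right) = - 2 \left(-4 + 4\right) = \left(-2\right) 0 = 0$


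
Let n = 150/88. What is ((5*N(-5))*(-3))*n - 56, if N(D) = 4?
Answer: -1741/11 ≈ -158.27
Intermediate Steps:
n = 75/44 (n = 150*(1/88) = 75/44 ≈ 1.7045)
((5*N(-5))*(-3))*n - 56 = ((5*4)*(-3))*(75/44) - 56 = (20*(-3))*(75/44) - 56 = -60*75/44 - 56 = -1125/11 - 56 = -1741/11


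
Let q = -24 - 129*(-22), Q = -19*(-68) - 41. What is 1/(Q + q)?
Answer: 1/4065 ≈ 0.00024600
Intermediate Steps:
Q = 1251 (Q = 1292 - 41 = 1251)
q = 2814 (q = -24 + 2838 = 2814)
1/(Q + q) = 1/(1251 + 2814) = 1/4065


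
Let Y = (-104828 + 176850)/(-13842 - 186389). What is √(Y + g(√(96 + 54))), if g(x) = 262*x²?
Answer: √1575618996050218/200231 ≈ 198.24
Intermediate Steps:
Y = -72022/200231 (Y = 72022/(-200231) = 72022*(-1/200231) = -72022/200231 ≈ -0.35969)
√(Y + g(√(96 + 54))) = √(-72022/200231 + 262*(√(96 + 54))²) = √(-72022/200231 + 262*(√150)²) = √(-72022/200231 + 262*(5*√6)²) = √(-72022/200231 + 262*150) = √(-72022/200231 + 39300) = √(7869006278/200231) = √1575618996050218/200231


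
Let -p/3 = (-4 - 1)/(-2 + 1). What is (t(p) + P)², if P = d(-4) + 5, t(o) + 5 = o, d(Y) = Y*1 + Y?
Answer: 529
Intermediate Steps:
d(Y) = 2*Y (d(Y) = Y + Y = 2*Y)
p = -15 (p = -3*(-4 - 1)/(-2 + 1) = -(-15)/(-1) = -(-15)*(-1) = -3*5 = -15)
t(o) = -5 + o
P = -3 (P = 2*(-4) + 5 = -8 + 5 = -3)
(t(p) + P)² = ((-5 - 15) - 3)² = (-20 - 3)² = (-23)² = 529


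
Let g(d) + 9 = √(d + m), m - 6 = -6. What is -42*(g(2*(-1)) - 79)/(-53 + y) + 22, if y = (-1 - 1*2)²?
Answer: -62 + 21*I*√2/22 ≈ -62.0 + 1.3499*I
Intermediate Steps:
m = 0 (m = 6 - 6 = 0)
y = 9 (y = (-1 - 2)² = (-3)² = 9)
g(d) = -9 + √d (g(d) = -9 + √(d + 0) = -9 + √d)
-42*(g(2*(-1)) - 79)/(-53 + y) + 22 = -42*((-9 + √(2*(-1))) - 79)/(-53 + 9) + 22 = -42*((-9 + √(-2)) - 79)/(-44) + 22 = -42*((-9 + I*√2) - 79)*(-1)/44 + 22 = -42*(-88 + I*√2)*(-1)/44 + 22 = -42*(2 - I*√2/44) + 22 = (-84 + 21*I*√2/22) + 22 = -62 + 21*I*√2/22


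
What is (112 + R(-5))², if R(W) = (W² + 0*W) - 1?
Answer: 18496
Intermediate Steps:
R(W) = -1 + W² (R(W) = (W² + 0) - 1 = W² - 1 = -1 + W²)
(112 + R(-5))² = (112 + (-1 + (-5)²))² = (112 + (-1 + 25))² = (112 + 24)² = 136² = 18496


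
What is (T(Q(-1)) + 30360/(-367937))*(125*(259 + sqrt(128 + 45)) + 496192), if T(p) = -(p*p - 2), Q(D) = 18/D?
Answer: -62638400015958/367937 - 14813259250*sqrt(173)/367937 ≈ -1.7077e+8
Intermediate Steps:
T(p) = 2 - p**2 (T(p) = -(p**2 - 2) = -(-2 + p**2) = 2 - p**2)
(T(Q(-1)) + 30360/(-367937))*(125*(259 + sqrt(128 + 45)) + 496192) = ((2 - (18/(-1))**2) + 30360/(-367937))*(125*(259 + sqrt(128 + 45)) + 496192) = ((2 - (18*(-1))**2) + 30360*(-1/367937))*(125*(259 + sqrt(173)) + 496192) = ((2 - 1*(-18)**2) - 30360/367937)*((32375 + 125*sqrt(173)) + 496192) = ((2 - 1*324) - 30360/367937)*(528567 + 125*sqrt(173)) = ((2 - 324) - 30360/367937)*(528567 + 125*sqrt(173)) = (-322 - 30360/367937)*(528567 + 125*sqrt(173)) = -118506074*(528567 + 125*sqrt(173))/367937 = -62638400015958/367937 - 14813259250*sqrt(173)/367937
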